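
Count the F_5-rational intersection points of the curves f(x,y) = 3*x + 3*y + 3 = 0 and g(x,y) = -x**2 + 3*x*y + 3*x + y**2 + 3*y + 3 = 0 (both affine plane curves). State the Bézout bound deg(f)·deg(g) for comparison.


Common zeros: ∅; count = 0; Bézout bound = 2.

deg(f) = 1, deg(g) = 2, so Bézout bound = 2.
Scan x ∈ F_5. For each x, list the y ∈ F_5 with f(x, y) ≡ 0 and those with g(x, y) ≡ 0 (mod 5); the common zeros in that column are the intersection.
  x = 0: f ≡ 0 at y ∈ {4}; g ≡ 0 at y ∈ ∅; common: ∅.
  x = 1: f ≡ 0 at y ∈ {3}; g ≡ 0 at y ∈ {0, 4}; common: ∅.
  x = 2: f ≡ 0 at y ∈ {2}; g ≡ 0 at y ∈ {0, 1}; common: ∅.
  x = 3: f ≡ 0 at y ∈ {1}; g ≡ 0 at y ∈ ∅; common: ∅.
  x = 4: f ≡ 0 at y ∈ {0}; g ≡ 0 at y ∈ {1, 4}; common: ∅.
Collecting: common zeros = ∅, so the count is 0.
Comparison with the Bézout bound: 0 ≤ 2 = deg(f)·deg(g), as expected for curves with no common component (the affine F_5-count falls short of the bound because intersections may lie at infinity, over extension fields, or carry multiplicity).


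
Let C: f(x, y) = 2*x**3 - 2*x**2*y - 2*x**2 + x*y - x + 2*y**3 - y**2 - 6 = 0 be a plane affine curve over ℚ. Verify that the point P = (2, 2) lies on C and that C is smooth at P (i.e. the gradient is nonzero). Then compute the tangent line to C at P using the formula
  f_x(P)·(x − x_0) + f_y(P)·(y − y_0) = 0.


Tangent line at P: x + 14*y - 30 = 0.

Step 1: f(2, 2) = 0, so P lies on C.
Step 2: partial derivatives
  f_x(x, y) = 6*x**2 - 4*x*y - 4*x + y - 1, f_y(x, y) = -2*x**2 + x + 6*y**2 - 2*y.
  f_x(P) = 1, f_y(P) = 14 (gradient nonzero, so P is smooth).
Step 3: tangent line at P: 1·(x − 2) + 14·(y − 2) = 0.
Expanding: x + 14*y - 30 = 0.


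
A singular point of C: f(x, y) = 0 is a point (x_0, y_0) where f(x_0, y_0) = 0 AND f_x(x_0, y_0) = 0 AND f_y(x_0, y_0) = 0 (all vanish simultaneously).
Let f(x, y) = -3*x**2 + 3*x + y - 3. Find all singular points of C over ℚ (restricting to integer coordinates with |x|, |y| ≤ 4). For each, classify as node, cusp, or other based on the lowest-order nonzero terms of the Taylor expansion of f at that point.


No singular points in the scanned grid; C is smooth there.

Compute partial derivatives:
  f_x = 3 - 6*x.
  f_y = 1.
f_y = 1 is a nonzero constant, so f_y never vanishes: no point (x, y) can satisfy f = f_x = f_y = 0. In particular no (x, y) ∈ {−4, ..., 4}² is singular; the curve is smooth.


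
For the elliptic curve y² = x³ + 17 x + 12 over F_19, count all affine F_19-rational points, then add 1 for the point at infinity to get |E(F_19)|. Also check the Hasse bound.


Affine points = {(1, 7), (1, 12), (2, 4), (2, 15), (4, 7), (4, 12), (6, 8), (6, 11), (9, 1), (9, 18), (10, 2), (10, 17), (12, 5), (12, 14), (13, 6), (13, 13), (14, 7), (14, 12)}; affine count = 18; |E(F_19)| = 19.

Discriminant check: Δ ∝ 4a³ + 27b² = 4·17³ + 27·12² = 4·4913 + 27·144 ≡ 18 (mod 19). Nonzero ⇒ E is nonsingular.
For each x ∈ F_19, compute rhs = x³ + 17·x + 12 mod 19, then count y ∈ F_19 with y² ≡ rhs.
  x = 0: rhs = 12, matching y values: none (0 points).
  x = 1: rhs = 11, matching y values: 7, 12 (2 points).
  x = 2: rhs = 16, matching y values: 4, 15 (2 points).
  x = 3: rhs = 14, matching y values: none (0 points).
  x = 4: rhs = 11, matching y values: 7, 12 (2 points).
  x = 5: rhs = 13, matching y values: none (0 points).
  x = 6: rhs = 7, matching y values: 8, 11 (2 points).
  x = 7: rhs = 18, matching y values: none (0 points).
  x = 8: rhs = 14, matching y values: none (0 points).
  x = 9: rhs = 1, matching y values: 1, 18 (2 points).
  x = 10: rhs = 4, matching y values: 2, 17 (2 points).
  x = 11: rhs = 10, matching y values: none (0 points).
  x = 12: rhs = 6, matching y values: 5, 14 (2 points).
  x = 13: rhs = 17, matching y values: 6, 13 (2 points).
  x = 14: rhs = 11, matching y values: 7, 12 (2 points).
  x = 15: rhs = 13, matching y values: none (0 points).
  x = 16: rhs = 10, matching y values: none (0 points).
  x = 17: rhs = 8, matching y values: none (0 points).
  x = 18: rhs = 13, matching y values: none (0 points).
Total affine count: 18.
Full point count |E(F_19)| = 18 + 1 = 19.
Hasse bound: |19 − (19+1)| = |-1| = 1 ≤ 2√19 ≈ 8.7178 ✓.


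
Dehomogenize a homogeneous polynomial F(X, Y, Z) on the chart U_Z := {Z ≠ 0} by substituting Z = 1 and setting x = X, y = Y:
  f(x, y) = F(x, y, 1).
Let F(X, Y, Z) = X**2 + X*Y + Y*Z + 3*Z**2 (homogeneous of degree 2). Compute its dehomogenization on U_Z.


f(x, y) = x**2 + x*y + y + 3

On U_Z we set Z = 1. Each monomial c·X^i·Y^j·Z^k in F becomes c·x^i·y^j·1^k = c·x^i·y^j.
Substituting Z = 1: F(X, Y, 1) = x**2 + x*y + y + 3.
Note: deg(f) ≤ deg(F) = 2; strict inequality happens when F is divisible by Z (lost terms).


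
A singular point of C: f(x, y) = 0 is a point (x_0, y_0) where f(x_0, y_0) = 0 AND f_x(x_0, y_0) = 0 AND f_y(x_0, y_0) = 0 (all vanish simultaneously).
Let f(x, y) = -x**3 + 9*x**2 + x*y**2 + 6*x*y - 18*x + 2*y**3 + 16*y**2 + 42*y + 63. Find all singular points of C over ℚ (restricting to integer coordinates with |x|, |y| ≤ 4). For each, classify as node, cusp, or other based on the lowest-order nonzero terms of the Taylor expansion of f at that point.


Singular points: {(3, -3)}; classification: cusp.

Compute partial derivatives:
  f_x = -3*x**2 + 18*x + y**2 + 6*y - 18.
  f_y = 2*x*y + 6*x + 6*y**2 + 32*y + 42.
Scan x_0 ∈ {−4, ..., 4}. For each x_0, f_y(x_0, y) is a polynomial in y; find its integer roots y ∈ {−4, ..., 4}, then test f_x and f at those candidates.
  x = -4: f_y(-4, y) = 6*y**2 + 24*y + 18; vanishes at y ∈ {-3, -1}. (-4, -3): f_x = -147 ≠ 0; (-4, -1): f_x = -143 ≠ 0.
  x = -3: f_y(-3, y) = 6*y**2 + 26*y + 24; vanishes at y ∈ {-3}. (-3, -3): f_x = -108 ≠ 0.
  x = -2: f_y(-2, y) = 6*y**2 + 28*y + 30; vanishes at y ∈ {-3}. (-2, -3): f_x = -75 ≠ 0.
  x = -1: f_y(-1, y) = 6*y**2 + 30*y + 36; vanishes at y ∈ {-3, -2}. (-1, -3): f_x = -48 ≠ 0; (-1, -2): f_x = -47 ≠ 0.
  x = 0: f_y(0, y) = 6*y**2 + 32*y + 42; vanishes at y ∈ {-3}. (0, -3): f_x = -27 ≠ 0.
  x = 1: f_y(1, y) = 6*y**2 + 34*y + 48; vanishes at y ∈ {-3}. (1, -3): f_x = -12 ≠ 0.
  x = 2: f_y(2, y) = 6*y**2 + 36*y + 54; vanishes at y ∈ {-3}. (2, -3): f_x = -3 ≠ 0.
  x = 3: f_y(3, y) = 6*y**2 + 38*y + 60; vanishes at y ∈ {-3}. (3, -3): f_x = 0, f = 0 — SINGULAR.
  x = 4: f_y(4, y) = 6*y**2 + 40*y + 66; vanishes at y ∈ {-3}. (4, -3): f_x = -3 ≠ 0.
Only singular point on the grid: (3, -3).
Classify: substitute x = 3 + u, y = -3 + v and expand: f = -u**3 + u*v**2 + 2*v**3 + v**2.
No constant or linear terms (consistent with a singular point). Quadratic part: v**2. Cubic part: -u**3 + u*v**2 + 2*v**3.
The quadratic part v**2 is a perfect square, so there is a single (double) tangent line v = 0, i.e. y = -3. Restricting the cubic part to that line (v = 0) leaves -u**3 ≠ 0, so f is not divisible by v and the branch is v² ≈ u**3 to lowest order — this is a cusp.
Classification: cusp.


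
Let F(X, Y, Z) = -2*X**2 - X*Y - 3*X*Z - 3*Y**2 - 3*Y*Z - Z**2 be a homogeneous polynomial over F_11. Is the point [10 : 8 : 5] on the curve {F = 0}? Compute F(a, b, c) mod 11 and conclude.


F(10,8,5) ≡ 3 (mod 11); P is NOT on the curve.

Evaluate F(10, 8, 5) term-by-term (mod 11).
  -2*X**2 ↦ -2·100·1·1 = -200
  -X*Y ↦ -1·10·8·1 = -80
  -3*X*Z ↦ -3·10·1·5 = -150
  -3*Y**2 ↦ -3·1·64·1 = -192
  -3*Y*Z ↦ -3·1·8·5 = -120
  -Z**2 ↦ -1·1·1·25 = -25
Sum: F(10, 8, 5) = (-200) + (-80) + (-150) + (-192) + (-120) + (-25) = -767.
Reducing mod 11: -767 ≡ 3 (mod 11).
Since F(a, b, c) ≡ 3 ≠ 0 (mod 11), P does NOT lie on the curve.


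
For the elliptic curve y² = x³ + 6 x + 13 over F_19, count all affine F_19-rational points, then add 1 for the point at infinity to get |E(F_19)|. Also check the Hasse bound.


Affine points = {(1, 1), (1, 18), (3, 1), (3, 18), (4, 5), (4, 14), (5, 4), (5, 15), (9, 6), (9, 13), (10, 3), (10, 16), (11, 2), (11, 17), (15, 1), (15, 18), (16, 5), (16, 14), (18, 5), (18, 14)}; affine count = 20; |E(F_19)| = 21.

Discriminant check: Δ ∝ 4a³ + 27b² = 4·6³ + 27·13² = 4·216 + 27·169 ≡ 12 (mod 19). Nonzero ⇒ E is nonsingular.
For each x ∈ F_19, compute rhs = x³ + 6·x + 13 mod 19, then count y ∈ F_19 with y² ≡ rhs.
  x = 0: rhs = 13, matching y values: none (0 points).
  x = 1: rhs = 1, matching y values: 1, 18 (2 points).
  x = 2: rhs = 14, matching y values: none (0 points).
  x = 3: rhs = 1, matching y values: 1, 18 (2 points).
  x = 4: rhs = 6, matching y values: 5, 14 (2 points).
  x = 5: rhs = 16, matching y values: 4, 15 (2 points).
  x = 6: rhs = 18, matching y values: none (0 points).
  x = 7: rhs = 18, matching y values: none (0 points).
  x = 8: rhs = 3, matching y values: none (0 points).
  x = 9: rhs = 17, matching y values: 6, 13 (2 points).
  x = 10: rhs = 9, matching y values: 3, 16 (2 points).
  x = 11: rhs = 4, matching y values: 2, 17 (2 points).
  x = 12: rhs = 8, matching y values: none (0 points).
  x = 13: rhs = 8, matching y values: none (0 points).
  x = 14: rhs = 10, matching y values: none (0 points).
  x = 15: rhs = 1, matching y values: 1, 18 (2 points).
  x = 16: rhs = 6, matching y values: 5, 14 (2 points).
  x = 17: rhs = 12, matching y values: none (0 points).
  x = 18: rhs = 6, matching y values: 5, 14 (2 points).
Total affine count: 20.
Full point count |E(F_19)| = 20 + 1 = 21.
Hasse bound: |21 − (19+1)| = |1| = 1 ≤ 2√19 ≈ 8.7178 ✓.


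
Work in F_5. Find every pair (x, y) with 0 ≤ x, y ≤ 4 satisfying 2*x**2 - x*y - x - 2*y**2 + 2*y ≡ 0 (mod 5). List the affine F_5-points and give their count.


Affine F_5-points: {(0, 0), (0, 1), (1, 1), (1, 2), (3, 0), (3, 2)}; count = 6.

For each of the 25 pairs (x, y) ∈ F_5², evaluate f(x, y) mod 5. Record the zeros.
  x = 0: [0↦0, 1↦0, 2↦1, 3↦3, 4↦1]  zeros at y ∈ {0, 1}
  x = 1: [0↦1, 1↦0, 2↦0, 3↦1, 4↦3]  zeros at y ∈ {1, 2}
  x = 2: [0↦1, 1↦4, 2↦3, 3↦3, 4↦4]  zeros at y ∈ ∅
  x = 3: [0↦0, 1↦2, 2↦0, 3↦4, 4↦4]  zeros at y ∈ {0, 2}
  x = 4: [0↦3, 1↦4, 2↦1, 3↦4, 4↦3]  zeros at y ∈ ∅
Collecting zeros: affine points = {(0, 0), (0, 1), (1, 1), (1, 2), (3, 0), (3, 2)}.
Total count |C(F_5)_aff| = 6.


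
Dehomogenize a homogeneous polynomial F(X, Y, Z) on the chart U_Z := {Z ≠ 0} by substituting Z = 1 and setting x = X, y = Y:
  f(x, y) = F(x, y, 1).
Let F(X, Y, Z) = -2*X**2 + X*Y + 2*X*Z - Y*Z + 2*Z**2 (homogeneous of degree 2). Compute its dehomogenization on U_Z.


f(x, y) = -2*x**2 + x*y + 2*x - y + 2

On U_Z we set Z = 1. Each monomial c·X^i·Y^j·Z^k in F becomes c·x^i·y^j·1^k = c·x^i·y^j.
Substituting Z = 1: F(X, Y, 1) = -2*x**2 + x*y + 2*x - y + 2.
Note: deg(f) ≤ deg(F) = 2; strict inequality happens when F is divisible by Z (lost terms).


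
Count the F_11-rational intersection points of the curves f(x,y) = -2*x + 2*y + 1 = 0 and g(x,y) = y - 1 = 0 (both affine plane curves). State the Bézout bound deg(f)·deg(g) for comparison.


Common zeros: {(7, 1)}; count = 1; Bézout bound = 1.

deg(f) = 1, deg(g) = 1, so Bézout bound = 1.
Scan x ∈ F_11. For each x, list the y ∈ F_11 with f(x, y) ≡ 0 and those with g(x, y) ≡ 0 (mod 11); the common zeros in that column are the intersection.
  x = 0: f ≡ 0 at y ∈ {5}; g ≡ 0 at y ∈ {1}; common: ∅.
  x = 1: f ≡ 0 at y ∈ {6}; g ≡ 0 at y ∈ {1}; common: ∅.
  x = 2: f ≡ 0 at y ∈ {7}; g ≡ 0 at y ∈ {1}; common: ∅.
  x = 3: f ≡ 0 at y ∈ {8}; g ≡ 0 at y ∈ {1}; common: ∅.
  x = 4: f ≡ 0 at y ∈ {9}; g ≡ 0 at y ∈ {1}; common: ∅.
  x = 5: f ≡ 0 at y ∈ {10}; g ≡ 0 at y ∈ {1}; common: ∅.
  x = 6: f ≡ 0 at y ∈ {0}; g ≡ 0 at y ∈ {1}; common: ∅.
  x = 7: f ≡ 0 at y ∈ {1}; g ≡ 0 at y ∈ {1}; common: {1}.
  x = 8: f ≡ 0 at y ∈ {2}; g ≡ 0 at y ∈ {1}; common: ∅.
  x = 9: f ≡ 0 at y ∈ {3}; g ≡ 0 at y ∈ {1}; common: ∅.
  x = 10: f ≡ 0 at y ∈ {4}; g ≡ 0 at y ∈ {1}; common: ∅.
Collecting: common zeros = {(7, 1)}, so the count is 1.
Comparison with the Bézout bound: 1 ≤ 1 = deg(f)·deg(g), as expected for curves with no common component (the bound is attained).


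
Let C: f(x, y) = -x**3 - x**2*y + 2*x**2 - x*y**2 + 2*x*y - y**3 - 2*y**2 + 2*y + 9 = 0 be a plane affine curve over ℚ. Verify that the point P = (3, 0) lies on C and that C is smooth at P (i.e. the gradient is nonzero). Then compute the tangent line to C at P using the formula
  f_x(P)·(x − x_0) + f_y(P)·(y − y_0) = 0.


Tangent line at P: -15*x - y + 45 = 0.

Step 1: f(3, 0) = 0, so P lies on C.
Step 2: partial derivatives
  f_x(x, y) = -3*x**2 - 2*x*y + 4*x - y**2 + 2*y, f_y(x, y) = -x**2 - 2*x*y + 2*x - 3*y**2 - 4*y + 2.
  f_x(P) = -15, f_y(P) = -1 (gradient nonzero, so P is smooth).
Step 3: tangent line at P: -15·(x − 3) + -1·(y − 0) = 0.
Expanding: -15*x - y + 45 = 0.


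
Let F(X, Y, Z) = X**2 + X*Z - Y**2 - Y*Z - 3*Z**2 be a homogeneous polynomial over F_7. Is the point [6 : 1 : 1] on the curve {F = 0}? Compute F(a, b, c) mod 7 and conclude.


F(6,1,1) ≡ 2 (mod 7); P is NOT on the curve.

Evaluate F(6, 1, 1) term-by-term (mod 7).
  X**2 ↦ 1·36·1·1 = 36
  X*Z ↦ 1·6·1·1 = 6
  -Y**2 ↦ -1·1·1·1 = -1
  -Y*Z ↦ -1·1·1·1 = -1
  -3*Z**2 ↦ -3·1·1·1 = -3
Sum: F(6, 1, 1) = (36) + (6) + (-1) + (-1) + (-3) = 37.
Reducing mod 7: 37 ≡ 2 (mod 7).
Since F(a, b, c) ≡ 2 ≠ 0 (mod 7), P does NOT lie on the curve.


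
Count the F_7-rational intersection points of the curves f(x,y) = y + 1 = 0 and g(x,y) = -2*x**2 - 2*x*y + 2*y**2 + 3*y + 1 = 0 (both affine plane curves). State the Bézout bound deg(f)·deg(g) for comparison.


Common zeros: {(0, 6), (1, 6)}; count = 2; Bézout bound = 2.

deg(f) = 1, deg(g) = 2, so Bézout bound = 2.
Scan x ∈ F_7. For each x, list the y ∈ F_7 with f(x, y) ≡ 0 and those with g(x, y) ≡ 0 (mod 7); the common zeros in that column are the intersection.
  x = 0: f ≡ 0 at y ∈ {6}; g ≡ 0 at y ∈ {3, 6}; common: {6}.
  x = 1: f ≡ 0 at y ∈ {6}; g ≡ 0 at y ∈ {4, 6}; common: {6}.
  x = 2: f ≡ 0 at y ∈ {6}; g ≡ 0 at y ∈ {0, 4}; common: ∅.
  x = 3: f ≡ 0 at y ∈ {6}; g ≡ 0 at y ∈ ∅; common: ∅.
  x = 4: f ≡ 0 at y ∈ {6}; g ≡ 0 at y ∈ {3}; common: ∅.
  x = 5: f ≡ 0 at y ∈ {6}; g ≡ 0 at y ∈ {0}; common: ∅.
  x = 6: f ≡ 0 at y ∈ {6}; g ≡ 0 at y ∈ ∅; common: ∅.
Collecting: common zeros = {(0, 6), (1, 6)}, so the count is 2.
Comparison with the Bézout bound: 2 ≤ 2 = deg(f)·deg(g), as expected for curves with no common component (the bound is attained).


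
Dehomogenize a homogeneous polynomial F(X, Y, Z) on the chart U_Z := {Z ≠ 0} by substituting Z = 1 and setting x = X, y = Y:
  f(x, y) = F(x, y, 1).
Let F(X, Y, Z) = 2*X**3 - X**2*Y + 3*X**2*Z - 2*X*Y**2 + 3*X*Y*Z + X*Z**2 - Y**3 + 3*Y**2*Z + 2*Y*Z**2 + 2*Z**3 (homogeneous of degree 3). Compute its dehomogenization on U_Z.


f(x, y) = 2*x**3 - x**2*y + 3*x**2 - 2*x*y**2 + 3*x*y + x - y**3 + 3*y**2 + 2*y + 2

On U_Z we set Z = 1. Each monomial c·X^i·Y^j·Z^k in F becomes c·x^i·y^j·1^k = c·x^i·y^j.
Substituting Z = 1: F(X, Y, 1) = 2*x**3 - x**2*y + 3*x**2 - 2*x*y**2 + 3*x*y + x - y**3 + 3*y**2 + 2*y + 2.
Note: deg(f) ≤ deg(F) = 3; strict inequality happens when F is divisible by Z (lost terms).


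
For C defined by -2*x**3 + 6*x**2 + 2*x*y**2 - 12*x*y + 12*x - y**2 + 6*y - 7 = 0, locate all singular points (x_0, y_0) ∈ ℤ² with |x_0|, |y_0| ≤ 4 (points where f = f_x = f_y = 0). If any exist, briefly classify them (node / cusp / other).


Singular points: {(1, 3)}; classification: cusp.

Compute partial derivatives:
  f_x = -6*x**2 + 12*x + 2*y**2 - 12*y + 12.
  f_y = 4*x*y - 12*x - 2*y + 6.
Scan x_0 ∈ {−4, ..., 4}. For each x_0, f_y(x_0, y) is a polynomial in y; find its integer roots y ∈ {−4, ..., 4}, then test f_x and f at those candidates.
  x = -4: f_y(-4, y) = 54 - 18*y; vanishes at y ∈ {3}. (-4, 3): f_x = -150 ≠ 0.
  x = -3: f_y(-3, y) = 42 - 14*y; vanishes at y ∈ {3}. (-3, 3): f_x = -96 ≠ 0.
  x = -2: f_y(-2, y) = 30 - 10*y; vanishes at y ∈ {3}. (-2, 3): f_x = -54 ≠ 0.
  x = -1: f_y(-1, y) = 18 - 6*y; vanishes at y ∈ {3}. (-1, 3): f_x = -24 ≠ 0.
  x = 0: f_y(0, y) = 6 - 2*y; vanishes at y ∈ {3}. (0, 3): f_x = -6 ≠ 0.
  x = 1: f_y(1, y) = 2*y - 6; vanishes at y ∈ {3}. (1, 3): f_x = 0, f = 0 — SINGULAR.
  x = 2: f_y(2, y) = 6*y - 18; vanishes at y ∈ {3}. (2, 3): f_x = -6 ≠ 0.
  x = 3: f_y(3, y) = 10*y - 30; vanishes at y ∈ {3}. (3, 3): f_x = -24 ≠ 0.
  x = 4: f_y(4, y) = 14*y - 42; vanishes at y ∈ {3}. (4, 3): f_x = -54 ≠ 0.
Only singular point on the grid: (1, 3).
Classify: substitute x = 1 + u, y = 3 + v and expand: f = -2*u**3 + 2*u*v**2 + v**2.
No constant or linear terms (consistent with a singular point). Quadratic part: v**2. Cubic part: -2*u**3 + 2*u*v**2.
The quadratic part v**2 is a perfect square, so there is a single (double) tangent line v = 0, i.e. y = 3. Restricting the cubic part to that line (v = 0) leaves -2*u**3 ≠ 0, so f is not divisible by v and the branch is v² ≈ 2*u**3 to lowest order — this is a cusp.
Classification: cusp.


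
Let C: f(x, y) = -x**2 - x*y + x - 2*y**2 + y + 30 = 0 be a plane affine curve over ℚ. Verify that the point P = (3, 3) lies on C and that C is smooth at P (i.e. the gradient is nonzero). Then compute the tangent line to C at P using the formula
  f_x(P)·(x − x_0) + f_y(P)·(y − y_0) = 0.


Tangent line at P: -8*x - 14*y + 66 = 0.

Step 1: f(3, 3) = 0, so P lies on C.
Step 2: partial derivatives
  f_x(x, y) = -2*x - y + 1, f_y(x, y) = -x - 4*y + 1.
  f_x(P) = -8, f_y(P) = -14 (gradient nonzero, so P is smooth).
Step 3: tangent line at P: -8·(x − 3) + -14·(y − 3) = 0.
Expanding: -8*x - 14*y + 66 = 0.


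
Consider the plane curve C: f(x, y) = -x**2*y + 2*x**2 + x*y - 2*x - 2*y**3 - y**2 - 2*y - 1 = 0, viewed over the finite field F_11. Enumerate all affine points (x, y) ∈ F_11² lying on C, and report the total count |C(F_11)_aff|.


Affine F_11-points: {(0, 5), (1, 5), (3, 0), (3, 1), (3, 4), (4, 8), (5, 6), (7, 6), (8, 8), (9, 0), (9, 1), (9, 4)}; count = 12.

For each of the 121 pairs (x, y) ∈ F_11², evaluate f(x, y) mod 11. Record the zeros.
  x = 0: [0↦10, 1↦5, 2↦8, 3↦7, 4↦1, 5↦0, 6↦3, 7↦9, 8↦6, 9↦4, 10↦2]  zeros at y ∈ {5}
  x = 1: [0↦10, 1↦5, 2↦8, 3↦7, 4↦1, 5↦0, 6↦3, 7↦9, 8↦6, 9↦4, 10↦2]  zeros at y ∈ {5}
  x = 2: [0↦3, 1↦7, 2↦8, 3↦5, 4↦8, 5↦5, 6↦6, 7↦10, 8↦5, 9↦1, 10↦8]  zeros at y ∈ ∅
  x = 3: [0↦0, 1↦0, 2↦8, 3↦1, 4↦0, 5↦4, 6↦1, 7↦1, 8↦3, 9↦6, 10↦9]  zeros at y ∈ {0, 1, 4}
  x = 4: [0↦1, 1↦6, 2↦8, 3↦6, 4↦10, 5↦8, 6↦10, 7↦4, 8↦0, 9↦8, 10↦5]  zeros at y ∈ {8}
  x = 5: [0↦6, 1↦3, 2↦8, 3↦9, 4↦5, 5↦6, 6↦0, 7↦8, 8↦7, 9↦7, 10↦7]  zeros at y ∈ {6}
  x = 6: [0↦4, 1↦2, 2↦8, 3↦10, 4↦7, 5↦9, 6↦4, 7↦2, 8↦2, 9↦3, 10↦4]  zeros at y ∈ ∅
  x = 7: [0↦6, 1↦3, 2↦8, 3↦9, 4↦5, 5↦6, 6↦0, 7↦8, 8↦7, 9↦7, 10↦7]  zeros at y ∈ {6}
  x = 8: [0↦1, 1↦6, 2↦8, 3↦6, 4↦10, 5↦8, 6↦10, 7↦4, 8↦0, 9↦8, 10↦5]  zeros at y ∈ {8}
  x = 9: [0↦0, 1↦0, 2↦8, 3↦1, 4↦0, 5↦4, 6↦1, 7↦1, 8↦3, 9↦6, 10↦9]  zeros at y ∈ {0, 1, 4}
  x = 10: [0↦3, 1↦7, 2↦8, 3↦5, 4↦8, 5↦5, 6↦6, 7↦10, 8↦5, 9↦1, 10↦8]  zeros at y ∈ ∅
Collecting zeros: affine points = {(0, 5), (1, 5), (3, 0), (3, 1), (3, 4), (4, 8), (5, 6), (7, 6), (8, 8), (9, 0), (9, 1), (9, 4)}.
Total count |C(F_11)_aff| = 12.


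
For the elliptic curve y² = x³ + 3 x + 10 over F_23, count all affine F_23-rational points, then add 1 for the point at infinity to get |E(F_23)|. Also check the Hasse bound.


Affine points = {(2, 1), (2, 22), (3, 0), (5, 9), (5, 14), (7, 11), (7, 12), (12, 7), (12, 16), (14, 6), (14, 17), (15, 7), (15, 16), (17, 11), (17, 12), (18, 10), (18, 13), (19, 7), (19, 16), (22, 11), (22, 12)}; affine count = 21; |E(F_23)| = 22.

Discriminant check: Δ ∝ 4a³ + 27b² = 4·3³ + 27·10² = 4·27 + 27·100 ≡ 2 (mod 23). Nonzero ⇒ E is nonsingular.
For each x ∈ F_23, compute rhs = x³ + 3·x + 10 mod 23, then count y ∈ F_23 with y² ≡ rhs.
  x = 0: rhs = 10, matching y values: none (0 points).
  x = 1: rhs = 14, matching y values: none (0 points).
  x = 2: rhs = 1, matching y values: 1, 22 (2 points).
  x = 3: rhs = 0, matching y values: 0 (1 points).
  x = 4: rhs = 17, matching y values: none (0 points).
  x = 5: rhs = 12, matching y values: 9, 14 (2 points).
  x = 6: rhs = 14, matching y values: none (0 points).
  x = 7: rhs = 6, matching y values: 11, 12 (2 points).
  x = 8: rhs = 17, matching y values: none (0 points).
  x = 9: rhs = 7, matching y values: none (0 points).
  x = 10: rhs = 5, matching y values: none (0 points).
  x = 11: rhs = 17, matching y values: none (0 points).
  x = 12: rhs = 3, matching y values: 7, 16 (2 points).
  x = 13: rhs = 15, matching y values: none (0 points).
  x = 14: rhs = 13, matching y values: 6, 17 (2 points).
  x = 15: rhs = 3, matching y values: 7, 16 (2 points).
  x = 16: rhs = 14, matching y values: none (0 points).
  x = 17: rhs = 6, matching y values: 11, 12 (2 points).
  x = 18: rhs = 8, matching y values: 10, 13 (2 points).
  x = 19: rhs = 3, matching y values: 7, 16 (2 points).
  x = 20: rhs = 20, matching y values: none (0 points).
  x = 21: rhs = 19, matching y values: none (0 points).
  x = 22: rhs = 6, matching y values: 11, 12 (2 points).
Total affine count: 21.
Full point count |E(F_23)| = 21 + 1 = 22.
Hasse bound: |22 − (23+1)| = |-2| = 2 ≤ 2√23 ≈ 9.5917 ✓.


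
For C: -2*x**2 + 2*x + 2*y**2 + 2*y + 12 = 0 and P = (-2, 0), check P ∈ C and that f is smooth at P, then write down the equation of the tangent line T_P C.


Tangent line at P: 10*x + 2*y + 20 = 0.

Step 1: f(-2, 0) = 0, so P lies on C.
Step 2: partial derivatives
  f_x(x, y) = 2 - 4*x, f_y(x, y) = 4*y + 2.
  f_x(P) = 10, f_y(P) = 2 (gradient nonzero, so P is smooth).
Step 3: tangent line at P: 10·(x − -2) + 2·(y − 0) = 0.
Expanding: 10*x + 2*y + 20 = 0.


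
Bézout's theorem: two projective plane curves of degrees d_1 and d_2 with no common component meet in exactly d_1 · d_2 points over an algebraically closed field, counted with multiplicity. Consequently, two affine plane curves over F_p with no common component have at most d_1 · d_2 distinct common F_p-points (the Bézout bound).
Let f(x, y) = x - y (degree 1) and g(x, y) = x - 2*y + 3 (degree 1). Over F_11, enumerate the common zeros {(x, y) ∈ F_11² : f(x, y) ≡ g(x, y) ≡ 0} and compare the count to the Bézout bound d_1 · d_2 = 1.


Common zeros: {(3, 3)}; count = 1; Bézout bound = 1.

deg(f) = 1, deg(g) = 1, so Bézout bound = 1.
Scan x ∈ F_11. For each x, list the y ∈ F_11 with f(x, y) ≡ 0 and those with g(x, y) ≡ 0 (mod 11); the common zeros in that column are the intersection.
  x = 0: f ≡ 0 at y ∈ {0}; g ≡ 0 at y ∈ {7}; common: ∅.
  x = 1: f ≡ 0 at y ∈ {1}; g ≡ 0 at y ∈ {2}; common: ∅.
  x = 2: f ≡ 0 at y ∈ {2}; g ≡ 0 at y ∈ {8}; common: ∅.
  x = 3: f ≡ 0 at y ∈ {3}; g ≡ 0 at y ∈ {3}; common: {3}.
  x = 4: f ≡ 0 at y ∈ {4}; g ≡ 0 at y ∈ {9}; common: ∅.
  x = 5: f ≡ 0 at y ∈ {5}; g ≡ 0 at y ∈ {4}; common: ∅.
  x = 6: f ≡ 0 at y ∈ {6}; g ≡ 0 at y ∈ {10}; common: ∅.
  x = 7: f ≡ 0 at y ∈ {7}; g ≡ 0 at y ∈ {5}; common: ∅.
  x = 8: f ≡ 0 at y ∈ {8}; g ≡ 0 at y ∈ {0}; common: ∅.
  x = 9: f ≡ 0 at y ∈ {9}; g ≡ 0 at y ∈ {6}; common: ∅.
  x = 10: f ≡ 0 at y ∈ {10}; g ≡ 0 at y ∈ {1}; common: ∅.
Collecting: common zeros = {(3, 3)}, so the count is 1.
Comparison with the Bézout bound: 1 ≤ 1 = deg(f)·deg(g), as expected for curves with no common component (the bound is attained).


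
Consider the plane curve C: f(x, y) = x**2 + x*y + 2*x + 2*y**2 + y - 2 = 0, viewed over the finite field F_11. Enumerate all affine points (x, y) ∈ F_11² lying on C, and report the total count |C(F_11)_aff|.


Affine F_11-points: {(2, 1), (2, 3), (3, 10), (4, 0), (4, 3), (5, 0), (5, 8), (6, 1), (7, 8), (7, 10)}; count = 10.

For each of the 121 pairs (x, y) ∈ F_11², evaluate f(x, y) mod 11. Record the zeros.
  x = 0: [0↦9, 1↦1, 2↦8, 3↦8, 4↦1, 5↦9, 6↦10, 7↦4, 8↦2, 9↦4, 10↦10]  zeros at y ∈ ∅
  x = 1: [0↦1, 1↦5, 2↦2, 3↦3, 4↦8, 5↦6, 6↦8, 7↦3, 8↦2, 9↦5, 10↦1]  zeros at y ∈ ∅
  x = 2: [0↦6, 1↦0, 2↦9, 3↦0, 4↦6, 5↦5, 6↦8, 7↦4, 8↦4, 9↦8, 10↦5]  zeros at y ∈ {1, 3}
  x = 3: [0↦2, 1↦8, 2↦7, 3↦10, 4↦6, 5↦6, 6↦10, 7↦7, 8↦8, 9↦2, 10↦0]  zeros at y ∈ {10}
  x = 4: [0↦0, 1↦7, 2↦7, 3↦0, 4↦8, 5↦9, 6↦3, 7↦1, 8↦3, 9↦9, 10↦8]  zeros at y ∈ {0, 3}
  x = 5: [0↦0, 1↦8, 2↦9, 3↦3, 4↦1, 5↦3, 6↦9, 7↦8, 8↦0, 9↦7, 10↦7]  zeros at y ∈ {0, 8}
  x = 6: [0↦2, 1↦0, 2↦2, 3↦8, 4↦7, 5↦10, 6↦6, 7↦6, 8↦10, 9↦7, 10↦8]  zeros at y ∈ {1}
  x = 7: [0↦6, 1↦5, 2↦8, 3↦4, 4↦4, 5↦8, 6↦5, 7↦6, 8↦0, 9↦9, 10↦0]  zeros at y ∈ {8, 10}
  x = 8: [0↦1, 1↦1, 2↦5, 3↦2, 4↦3, 5↦8, 6↦6, 7↦8, 8↦3, 9↦2, 10↦5]  zeros at y ∈ ∅
  x = 9: [0↦9, 1↦10, 2↦4, 3↦2, 4↦4, 5↦10, 6↦9, 7↦1, 8↦8, 9↦8, 10↦1]  zeros at y ∈ ∅
  x = 10: [0↦8, 1↦10, 2↦5, 3↦4, 4↦7, 5↦3, 6↦3, 7↦7, 8↦4, 9↦5, 10↦10]  zeros at y ∈ ∅
Collecting zeros: affine points = {(2, 1), (2, 3), (3, 10), (4, 0), (4, 3), (5, 0), (5, 8), (6, 1), (7, 8), (7, 10)}.
Total count |C(F_11)_aff| = 10.


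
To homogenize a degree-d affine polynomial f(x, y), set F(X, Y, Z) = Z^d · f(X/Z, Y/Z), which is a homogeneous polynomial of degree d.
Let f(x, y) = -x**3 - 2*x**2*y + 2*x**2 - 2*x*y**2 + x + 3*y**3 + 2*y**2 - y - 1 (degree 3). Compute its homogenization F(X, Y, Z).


F(X, Y, Z) = -X**3 - 2*X**2*Y + 2*X**2*Z - 2*X*Y**2 + X*Z**2 + 3*Y**3 + 2*Y**2*Z - Y*Z**2 - Z**3

deg(f) = 3.
Substitute x = X/Z, y = Y/Z into f, then multiply by Z^3.
  monomial -1·x^3·y^0 ↦ -1·X^3·Y^0·Z^0.
  monomial -2·x^2·y^1 ↦ -2·X^2·Y^1·Z^0.
  monomial 2·x^2·y^0 ↦ 2·X^2·Y^0·Z^1.
  monomial -2·x^1·y^2 ↦ -2·X^1·Y^2·Z^0.
  monomial 1·x^1·y^0 ↦ 1·X^1·Y^0·Z^2.
  monomial 3·x^0·y^3 ↦ 3·X^0·Y^3·Z^0.
  monomial 2·x^0·y^2 ↦ 2·X^0·Y^2·Z^1.
  monomial -1·x^0·y^1 ↦ -1·X^0·Y^1·Z^2.
  monomial -1·x^0·y^0 ↦ -1·X^0·Y^0·Z^3.
Collecting: F(X, Y, Z) = -X**3 - 2*X**2*Y + 2*X**2*Z - 2*X*Y**2 + X*Z**2 + 3*Y**3 + 2*Y**2*Z - Y*Z**2 - Z**3.


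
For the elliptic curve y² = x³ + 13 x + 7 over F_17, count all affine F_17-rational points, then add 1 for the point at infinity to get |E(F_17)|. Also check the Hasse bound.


Affine points = {(1, 2), (1, 15), (4, 2), (4, 15), (7, 4), (7, 13), (10, 7), (10, 10), (11, 6), (11, 11), (12, 2), (12, 15), (14, 3), (14, 14)}; affine count = 14; |E(F_17)| = 15.

Discriminant check: Δ ∝ 4a³ + 27b² = 4·13³ + 27·7² = 4·2197 + 27·49 ≡ 13 (mod 17). Nonzero ⇒ E is nonsingular.
For each x ∈ F_17, compute rhs = x³ + 13·x + 7 mod 17, then count y ∈ F_17 with y² ≡ rhs.
  x = 0: rhs = 7, matching y values: none (0 points).
  x = 1: rhs = 4, matching y values: 2, 15 (2 points).
  x = 2: rhs = 7, matching y values: none (0 points).
  x = 3: rhs = 5, matching y values: none (0 points).
  x = 4: rhs = 4, matching y values: 2, 15 (2 points).
  x = 5: rhs = 10, matching y values: none (0 points).
  x = 6: rhs = 12, matching y values: none (0 points).
  x = 7: rhs = 16, matching y values: 4, 13 (2 points).
  x = 8: rhs = 11, matching y values: none (0 points).
  x = 9: rhs = 3, matching y values: none (0 points).
  x = 10: rhs = 15, matching y values: 7, 10 (2 points).
  x = 11: rhs = 2, matching y values: 6, 11 (2 points).
  x = 12: rhs = 4, matching y values: 2, 15 (2 points).
  x = 13: rhs = 10, matching y values: none (0 points).
  x = 14: rhs = 9, matching y values: 3, 14 (2 points).
  x = 15: rhs = 7, matching y values: none (0 points).
  x = 16: rhs = 10, matching y values: none (0 points).
Total affine count: 14.
Full point count |E(F_17)| = 14 + 1 = 15.
Hasse bound: |15 − (17+1)| = |-3| = 3 ≤ 2√17 ≈ 8.2462 ✓.


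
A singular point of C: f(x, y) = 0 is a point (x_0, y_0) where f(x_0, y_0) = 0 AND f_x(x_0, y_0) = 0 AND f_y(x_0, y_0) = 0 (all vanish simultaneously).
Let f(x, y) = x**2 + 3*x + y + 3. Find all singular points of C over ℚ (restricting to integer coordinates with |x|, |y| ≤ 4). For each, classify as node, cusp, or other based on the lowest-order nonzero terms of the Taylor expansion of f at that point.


No singular points in the scanned grid; C is smooth there.

Compute partial derivatives:
  f_x = 2*x + 3.
  f_y = 1.
f_y = 1 is a nonzero constant, so f_y never vanishes: no point (x, y) can satisfy f = f_x = f_y = 0. In particular no (x, y) ∈ {−4, ..., 4}² is singular; the curve is smooth.


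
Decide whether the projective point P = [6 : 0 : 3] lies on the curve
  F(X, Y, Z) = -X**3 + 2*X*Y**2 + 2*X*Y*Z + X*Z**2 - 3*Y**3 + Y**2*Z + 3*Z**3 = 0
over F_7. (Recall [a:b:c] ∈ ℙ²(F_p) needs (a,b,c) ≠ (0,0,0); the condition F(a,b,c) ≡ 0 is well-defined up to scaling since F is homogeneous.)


F(6,0,3) ≡ 3 (mod 7); P is NOT on the curve.

Evaluate F(6, 0, 3) term-by-term (mod 7).
  -X**3 ↦ -1·216·1·1 = -216
  2*X*Y**2 ↦ 2·6·0·1 = 0
  2*X*Y*Z ↦ 2·6·0·3 = 0
  X*Z**2 ↦ 1·6·1·9 = 54
  -3*Y**3 ↦ -3·1·0·1 = 0
  Y**2*Z ↦ 1·1·0·3 = 0
  3*Z**3 ↦ 3·1·1·27 = 81
Sum: F(6, 0, 3) = (-216) + (0) + (0) + (54) + (0) + (0) + (81) = -81.
Reducing mod 7: -81 ≡ 3 (mod 7).
Since F(a, b, c) ≡ 3 ≠ 0 (mod 7), P does NOT lie on the curve.


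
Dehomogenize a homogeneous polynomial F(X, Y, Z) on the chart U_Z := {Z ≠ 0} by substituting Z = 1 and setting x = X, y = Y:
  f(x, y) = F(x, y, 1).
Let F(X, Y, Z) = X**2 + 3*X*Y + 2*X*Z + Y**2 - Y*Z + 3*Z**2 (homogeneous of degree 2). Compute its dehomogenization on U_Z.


f(x, y) = x**2 + 3*x*y + 2*x + y**2 - y + 3

On U_Z we set Z = 1. Each monomial c·X^i·Y^j·Z^k in F becomes c·x^i·y^j·1^k = c·x^i·y^j.
Substituting Z = 1: F(X, Y, 1) = x**2 + 3*x*y + 2*x + y**2 - y + 3.
Note: deg(f) ≤ deg(F) = 2; strict inequality happens when F is divisible by Z (lost terms).


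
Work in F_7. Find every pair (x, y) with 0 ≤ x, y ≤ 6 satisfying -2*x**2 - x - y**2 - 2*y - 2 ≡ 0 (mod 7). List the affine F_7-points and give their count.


Affine F_7-points: {(5, 6)}; count = 1.

For each of the 49 pairs (x, y) ∈ F_7², evaluate f(x, y) mod 7. Record the zeros.
  x = 0: [0↦5, 1↦2, 2↦4, 3↦4, 4↦2, 5↦5, 6↦6]  zeros at y ∈ ∅
  x = 1: [0↦2, 1↦6, 2↦1, 3↦1, 4↦6, 5↦2, 6↦3]  zeros at y ∈ ∅
  x = 2: [0↦2, 1↦6, 2↦1, 3↦1, 4↦6, 5↦2, 6↦3]  zeros at y ∈ ∅
  x = 3: [0↦5, 1↦2, 2↦4, 3↦4, 4↦2, 5↦5, 6↦6]  zeros at y ∈ ∅
  x = 4: [0↦4, 1↦1, 2↦3, 3↦3, 4↦1, 5↦4, 6↦5]  zeros at y ∈ ∅
  x = 5: [0↦6, 1↦3, 2↦5, 3↦5, 4↦3, 5↦6, 6↦0]  zeros at y ∈ {6}
  x = 6: [0↦4, 1↦1, 2↦3, 3↦3, 4↦1, 5↦4, 6↦5]  zeros at y ∈ ∅
Collecting zeros: affine points = {(5, 6)}.
Total count |C(F_7)_aff| = 1.


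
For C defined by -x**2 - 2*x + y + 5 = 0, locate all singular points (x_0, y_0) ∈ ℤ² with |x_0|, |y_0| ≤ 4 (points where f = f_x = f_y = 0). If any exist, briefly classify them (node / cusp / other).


No singular points in the scanned grid; C is smooth there.

Compute partial derivatives:
  f_x = -2*x - 2.
  f_y = 1.
f_y = 1 is a nonzero constant, so f_y never vanishes: no point (x, y) can satisfy f = f_x = f_y = 0. In particular no (x, y) ∈ {−4, ..., 4}² is singular; the curve is smooth.


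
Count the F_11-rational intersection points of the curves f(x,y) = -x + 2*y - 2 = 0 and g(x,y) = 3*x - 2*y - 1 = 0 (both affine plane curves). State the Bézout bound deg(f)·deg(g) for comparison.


Common zeros: {(7, 10)}; count = 1; Bézout bound = 1.

deg(f) = 1, deg(g) = 1, so Bézout bound = 1.
Scan x ∈ F_11. For each x, list the y ∈ F_11 with f(x, y) ≡ 0 and those with g(x, y) ≡ 0 (mod 11); the common zeros in that column are the intersection.
  x = 0: f ≡ 0 at y ∈ {1}; g ≡ 0 at y ∈ {5}; common: ∅.
  x = 1: f ≡ 0 at y ∈ {7}; g ≡ 0 at y ∈ {1}; common: ∅.
  x = 2: f ≡ 0 at y ∈ {2}; g ≡ 0 at y ∈ {8}; common: ∅.
  x = 3: f ≡ 0 at y ∈ {8}; g ≡ 0 at y ∈ {4}; common: ∅.
  x = 4: f ≡ 0 at y ∈ {3}; g ≡ 0 at y ∈ {0}; common: ∅.
  x = 5: f ≡ 0 at y ∈ {9}; g ≡ 0 at y ∈ {7}; common: ∅.
  x = 6: f ≡ 0 at y ∈ {4}; g ≡ 0 at y ∈ {3}; common: ∅.
  x = 7: f ≡ 0 at y ∈ {10}; g ≡ 0 at y ∈ {10}; common: {10}.
  x = 8: f ≡ 0 at y ∈ {5}; g ≡ 0 at y ∈ {6}; common: ∅.
  x = 9: f ≡ 0 at y ∈ {0}; g ≡ 0 at y ∈ {2}; common: ∅.
  x = 10: f ≡ 0 at y ∈ {6}; g ≡ 0 at y ∈ {9}; common: ∅.
Collecting: common zeros = {(7, 10)}, so the count is 1.
Comparison with the Bézout bound: 1 ≤ 1 = deg(f)·deg(g), as expected for curves with no common component (the bound is attained).


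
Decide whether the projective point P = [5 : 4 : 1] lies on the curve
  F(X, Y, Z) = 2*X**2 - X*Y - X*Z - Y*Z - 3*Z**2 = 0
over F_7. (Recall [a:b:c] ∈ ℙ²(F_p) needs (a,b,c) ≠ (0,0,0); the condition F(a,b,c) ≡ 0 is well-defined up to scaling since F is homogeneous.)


F(5,4,1) ≡ 4 (mod 7); P is NOT on the curve.

Evaluate F(5, 4, 1) term-by-term (mod 7).
  2*X**2 ↦ 2·25·1·1 = 50
  -X*Y ↦ -1·5·4·1 = -20
  -X*Z ↦ -1·5·1·1 = -5
  -Y*Z ↦ -1·1·4·1 = -4
  -3*Z**2 ↦ -3·1·1·1 = -3
Sum: F(5, 4, 1) = (50) + (-20) + (-5) + (-4) + (-3) = 18.
Reducing mod 7: 18 ≡ 4 (mod 7).
Since F(a, b, c) ≡ 4 ≠ 0 (mod 7), P does NOT lie on the curve.


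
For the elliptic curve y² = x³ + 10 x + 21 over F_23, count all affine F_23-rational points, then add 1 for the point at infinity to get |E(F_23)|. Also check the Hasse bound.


Affine points = {(1, 3), (1, 20), (2, 7), (2, 16), (3, 3), (3, 20), (5, 9), (5, 14), (9, 9), (9, 14), (11, 6), (11, 17), (12, 11), (12, 12), (13, 5), (13, 18), (15, 2), (15, 21), (19, 3), (19, 20), (21, 4), (21, 19)}; affine count = 22; |E(F_23)| = 23.

Discriminant check: Δ ∝ 4a³ + 27b² = 4·10³ + 27·21² = 4·1000 + 27·441 ≡ 14 (mod 23). Nonzero ⇒ E is nonsingular.
For each x ∈ F_23, compute rhs = x³ + 10·x + 21 mod 23, then count y ∈ F_23 with y² ≡ rhs.
  x = 0: rhs = 21, matching y values: none (0 points).
  x = 1: rhs = 9, matching y values: 3, 20 (2 points).
  x = 2: rhs = 3, matching y values: 7, 16 (2 points).
  x = 3: rhs = 9, matching y values: 3, 20 (2 points).
  x = 4: rhs = 10, matching y values: none (0 points).
  x = 5: rhs = 12, matching y values: 9, 14 (2 points).
  x = 6: rhs = 21, matching y values: none (0 points).
  x = 7: rhs = 20, matching y values: none (0 points).
  x = 8: rhs = 15, matching y values: none (0 points).
  x = 9: rhs = 12, matching y values: 9, 14 (2 points).
  x = 10: rhs = 17, matching y values: none (0 points).
  x = 11: rhs = 13, matching y values: 6, 17 (2 points).
  x = 12: rhs = 6, matching y values: 11, 12 (2 points).
  x = 13: rhs = 2, matching y values: 5, 18 (2 points).
  x = 14: rhs = 7, matching y values: none (0 points).
  x = 15: rhs = 4, matching y values: 2, 21 (2 points).
  x = 16: rhs = 22, matching y values: none (0 points).
  x = 17: rhs = 21, matching y values: none (0 points).
  x = 18: rhs = 7, matching y values: none (0 points).
  x = 19: rhs = 9, matching y values: 3, 20 (2 points).
  x = 20: rhs = 10, matching y values: none (0 points).
  x = 21: rhs = 16, matching y values: 4, 19 (2 points).
  x = 22: rhs = 10, matching y values: none (0 points).
Total affine count: 22.
Full point count |E(F_23)| = 22 + 1 = 23.
Hasse bound: |23 − (23+1)| = |-1| = 1 ≤ 2√23 ≈ 9.5917 ✓.


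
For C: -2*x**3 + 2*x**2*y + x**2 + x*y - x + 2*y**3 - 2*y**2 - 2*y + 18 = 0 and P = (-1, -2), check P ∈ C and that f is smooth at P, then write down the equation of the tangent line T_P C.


Tangent line at P: -3*x + 31*y + 59 = 0.

Step 1: f(-1, -2) = 0, so P lies on C.
Step 2: partial derivatives
  f_x(x, y) = -6*x**2 + 4*x*y + 2*x + y - 1, f_y(x, y) = 2*x**2 + x + 6*y**2 - 4*y - 2.
  f_x(P) = -3, f_y(P) = 31 (gradient nonzero, so P is smooth).
Step 3: tangent line at P: -3·(x − -1) + 31·(y − -2) = 0.
Expanding: -3*x + 31*y + 59 = 0.


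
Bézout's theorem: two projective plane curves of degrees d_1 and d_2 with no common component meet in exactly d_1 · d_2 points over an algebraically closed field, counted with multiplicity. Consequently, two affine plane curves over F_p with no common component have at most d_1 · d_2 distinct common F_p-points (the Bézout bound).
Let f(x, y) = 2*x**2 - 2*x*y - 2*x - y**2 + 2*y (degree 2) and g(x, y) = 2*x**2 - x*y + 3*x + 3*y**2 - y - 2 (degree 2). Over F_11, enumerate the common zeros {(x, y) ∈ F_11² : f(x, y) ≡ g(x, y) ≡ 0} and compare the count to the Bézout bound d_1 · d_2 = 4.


Common zeros: ∅; count = 0; Bézout bound = 4.

deg(f) = 2, deg(g) = 2, so Bézout bound = 4.
Scan x ∈ F_11. For each x, list the y ∈ F_11 with f(x, y) ≡ 0 and those with g(x, y) ≡ 0 (mod 11); the common zeros in that column are the intersection.
  x = 0: f ≡ 0 at y ∈ {0, 2}; g ≡ 0 at y ∈ {1, 3}; common: ∅.
  x = 1: f ≡ 0 at y ∈ {0}; g ≡ 0 at y ∈ {2, 6}; common: ∅.
  x = 2: f ≡ 0 at y ∈ {3, 6}; g ≡ 0 at y ∈ ∅; common: ∅.
  x = 3: f ≡ 0 at y ∈ {2, 5}; g ≡ 0 at y ∈ ∅; common: ∅.
  x = 4: f ≡ 0 at y ∈ {8}; g ≡ 0 at y ∈ {2, 7}; common: ∅.
  x = 5: f ≡ 0 at y ∈ {6, 8}; g ≡ 0 at y ∈ ∅; common: ∅.
  x = 6: f ≡ 0 at y ∈ ∅; g ≡ 0 at y ∈ {0, 6}; common: ∅.
  x = 7: f ≡ 0 at y ∈ ∅; g ≡ 0 at y ∈ ∅; common: ∅.
  x = 8: f ≡ 0 at y ∈ ∅; g ≡ 0 at y ∈ ∅; common: ∅.
  x = 9: f ≡ 0 at y ∈ ∅; g ≡ 0 at y ∈ {0, 7}; common: ∅.
  x = 10: f ≡ 0 at y ∈ ∅; g ≡ 0 at y ∈ {1, 10}; common: ∅.
Collecting: common zeros = ∅, so the count is 0.
Comparison with the Bézout bound: 0 ≤ 4 = deg(f)·deg(g), as expected for curves with no common component (the affine F_11-count falls short of the bound because intersections may lie at infinity, over extension fields, or carry multiplicity).


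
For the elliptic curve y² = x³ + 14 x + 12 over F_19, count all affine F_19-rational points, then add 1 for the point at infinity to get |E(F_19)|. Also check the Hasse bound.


Affine points = {(3, 9), (3, 10), (5, 6), (5, 13), (7, 4), (7, 15), (8, 3), (8, 16), (13, 4), (13, 15), (14, 8), (14, 11), (15, 5), (15, 14), (16, 0), (18, 4), (18, 15)}; affine count = 17; |E(F_19)| = 18.

Discriminant check: Δ ∝ 4a³ + 27b² = 4·14³ + 27·12² = 4·2744 + 27·144 ≡ 6 (mod 19). Nonzero ⇒ E is nonsingular.
For each x ∈ F_19, compute rhs = x³ + 14·x + 12 mod 19, then count y ∈ F_19 with y² ≡ rhs.
  x = 0: rhs = 12, matching y values: none (0 points).
  x = 1: rhs = 8, matching y values: none (0 points).
  x = 2: rhs = 10, matching y values: none (0 points).
  x = 3: rhs = 5, matching y values: 9, 10 (2 points).
  x = 4: rhs = 18, matching y values: none (0 points).
  x = 5: rhs = 17, matching y values: 6, 13 (2 points).
  x = 6: rhs = 8, matching y values: none (0 points).
  x = 7: rhs = 16, matching y values: 4, 15 (2 points).
  x = 8: rhs = 9, matching y values: 3, 16 (2 points).
  x = 9: rhs = 12, matching y values: none (0 points).
  x = 10: rhs = 12, matching y values: none (0 points).
  x = 11: rhs = 15, matching y values: none (0 points).
  x = 12: rhs = 8, matching y values: none (0 points).
  x = 13: rhs = 16, matching y values: 4, 15 (2 points).
  x = 14: rhs = 7, matching y values: 8, 11 (2 points).
  x = 15: rhs = 6, matching y values: 5, 14 (2 points).
  x = 16: rhs = 0, matching y values: 0 (1 points).
  x = 17: rhs = 14, matching y values: none (0 points).
  x = 18: rhs = 16, matching y values: 4, 15 (2 points).
Total affine count: 17.
Full point count |E(F_19)| = 17 + 1 = 18.
Hasse bound: |18 − (19+1)| = |-2| = 2 ≤ 2√19 ≈ 8.7178 ✓.


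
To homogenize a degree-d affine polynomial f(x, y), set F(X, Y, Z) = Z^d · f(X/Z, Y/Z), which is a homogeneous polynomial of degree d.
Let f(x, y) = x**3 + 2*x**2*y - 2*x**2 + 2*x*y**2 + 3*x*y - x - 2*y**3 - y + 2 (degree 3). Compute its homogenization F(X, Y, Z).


F(X, Y, Z) = X**3 + 2*X**2*Y - 2*X**2*Z + 2*X*Y**2 + 3*X*Y*Z - X*Z**2 - 2*Y**3 - Y*Z**2 + 2*Z**3

deg(f) = 3.
Substitute x = X/Z, y = Y/Z into f, then multiply by Z^3.
  monomial 1·x^3·y^0 ↦ 1·X^3·Y^0·Z^0.
  monomial 2·x^2·y^1 ↦ 2·X^2·Y^1·Z^0.
  monomial -2·x^2·y^0 ↦ -2·X^2·Y^0·Z^1.
  monomial 2·x^1·y^2 ↦ 2·X^1·Y^2·Z^0.
  monomial 3·x^1·y^1 ↦ 3·X^1·Y^1·Z^1.
  monomial -1·x^1·y^0 ↦ -1·X^1·Y^0·Z^2.
  monomial -2·x^0·y^3 ↦ -2·X^0·Y^3·Z^0.
  monomial -1·x^0·y^1 ↦ -1·X^0·Y^1·Z^2.
  monomial 2·x^0·y^0 ↦ 2·X^0·Y^0·Z^3.
Collecting: F(X, Y, Z) = X**3 + 2*X**2*Y - 2*X**2*Z + 2*X*Y**2 + 3*X*Y*Z - X*Z**2 - 2*Y**3 - Y*Z**2 + 2*Z**3.
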